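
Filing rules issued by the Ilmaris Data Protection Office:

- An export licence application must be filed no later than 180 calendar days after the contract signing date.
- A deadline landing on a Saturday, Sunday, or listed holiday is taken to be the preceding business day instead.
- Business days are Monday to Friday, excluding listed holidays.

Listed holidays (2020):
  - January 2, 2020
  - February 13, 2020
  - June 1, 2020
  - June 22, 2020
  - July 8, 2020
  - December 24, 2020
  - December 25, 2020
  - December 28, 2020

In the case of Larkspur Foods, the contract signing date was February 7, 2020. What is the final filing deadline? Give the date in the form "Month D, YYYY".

180 calendar days after February 7, 2020 is August 5, 2020.
August 5, 2020 falls on a Wednesday, which is a business day, so no adjustment is needed.
Final deadline: August 5, 2020.

August 5, 2020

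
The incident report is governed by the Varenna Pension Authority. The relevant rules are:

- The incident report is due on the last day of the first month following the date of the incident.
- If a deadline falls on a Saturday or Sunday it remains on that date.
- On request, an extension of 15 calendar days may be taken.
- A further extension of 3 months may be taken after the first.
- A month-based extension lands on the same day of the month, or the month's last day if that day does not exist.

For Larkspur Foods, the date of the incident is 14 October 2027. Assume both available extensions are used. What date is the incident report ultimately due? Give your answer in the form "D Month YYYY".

The first month after 14 October 2027 is November 2027, whose last day is 30 November 2027.
No adjustment is made for weekends or holidays, so 30 November 2027 stands.
With the 15-day extension, 30 November 2027 becomes 15 December 2027.
No adjustment is made for weekends or holidays, so 15 December 2027 stands.
Applying the 3 months extension: 3 months after 15 December 2027 is 15 March 2028.
15 March 2028 is a Wednesday; no weekend or holiday adjustment applies.
Deadline: 15 March 2028.

15 March 2028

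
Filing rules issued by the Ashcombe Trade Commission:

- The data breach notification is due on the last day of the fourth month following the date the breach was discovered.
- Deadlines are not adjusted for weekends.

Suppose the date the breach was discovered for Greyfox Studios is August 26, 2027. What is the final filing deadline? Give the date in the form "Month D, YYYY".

The fourth month after August 26, 2027 is December 2027, whose last day is December 31, 2027.
December 31, 2027 falls on a Friday. The rules make no weekend/holiday allowance, so it remains December 31, 2027.
The final due date is December 31, 2027.

December 31, 2027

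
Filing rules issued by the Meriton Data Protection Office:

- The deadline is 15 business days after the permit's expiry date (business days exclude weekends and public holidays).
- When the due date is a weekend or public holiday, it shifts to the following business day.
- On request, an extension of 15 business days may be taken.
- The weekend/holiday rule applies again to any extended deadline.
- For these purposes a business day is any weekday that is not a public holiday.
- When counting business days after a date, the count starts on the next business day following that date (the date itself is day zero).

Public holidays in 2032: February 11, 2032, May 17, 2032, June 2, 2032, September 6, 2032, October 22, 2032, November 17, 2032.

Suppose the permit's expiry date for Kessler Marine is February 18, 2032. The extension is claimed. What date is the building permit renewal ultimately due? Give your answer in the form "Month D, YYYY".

March 31, 2032

Starting the day after February 18, 2032 and counting 15 business days lands on March 10, 2032.
Since March 10, 2032 is a Wednesday and not a holiday, the date is unchanged.
Applying the 15-business-day extension: 15 business days after March 10, 2032 is March 31, 2032.
March 31, 2032 is a Wednesday and not a listed holiday, so it stands.
So the filing is due March 31, 2032.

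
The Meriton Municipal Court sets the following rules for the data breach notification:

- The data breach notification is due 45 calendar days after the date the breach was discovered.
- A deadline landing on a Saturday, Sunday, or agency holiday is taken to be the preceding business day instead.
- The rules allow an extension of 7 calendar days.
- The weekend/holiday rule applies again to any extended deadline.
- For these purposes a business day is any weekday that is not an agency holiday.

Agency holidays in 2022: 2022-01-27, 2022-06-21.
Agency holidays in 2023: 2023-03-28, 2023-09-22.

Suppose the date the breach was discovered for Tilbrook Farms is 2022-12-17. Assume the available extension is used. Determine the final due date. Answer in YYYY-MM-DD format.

Trigger date 2022-12-17 + 45 calendar days = 2023-01-31.
2023-01-31 falls on a Tuesday, which is a business day, so no adjustment is needed.
The 7-calendar-day extension moves the deadline from 2023-01-31 to 2023-02-07.
2023-02-07 (Tuesday) is already a business day.
So the filing is due 2023-02-07.

2023-02-07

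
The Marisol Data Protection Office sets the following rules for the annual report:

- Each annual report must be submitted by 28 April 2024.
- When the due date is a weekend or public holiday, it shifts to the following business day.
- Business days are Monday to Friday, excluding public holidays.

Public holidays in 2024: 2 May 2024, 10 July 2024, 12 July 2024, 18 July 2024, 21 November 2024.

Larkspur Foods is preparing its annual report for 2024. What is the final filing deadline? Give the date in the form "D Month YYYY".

The statutory due date is 28 April 2024.
28 April 2024 is a Sunday, so it moves to the next business day, 29 April 2024 (Monday).
Final deadline: 29 April 2024.

29 April 2024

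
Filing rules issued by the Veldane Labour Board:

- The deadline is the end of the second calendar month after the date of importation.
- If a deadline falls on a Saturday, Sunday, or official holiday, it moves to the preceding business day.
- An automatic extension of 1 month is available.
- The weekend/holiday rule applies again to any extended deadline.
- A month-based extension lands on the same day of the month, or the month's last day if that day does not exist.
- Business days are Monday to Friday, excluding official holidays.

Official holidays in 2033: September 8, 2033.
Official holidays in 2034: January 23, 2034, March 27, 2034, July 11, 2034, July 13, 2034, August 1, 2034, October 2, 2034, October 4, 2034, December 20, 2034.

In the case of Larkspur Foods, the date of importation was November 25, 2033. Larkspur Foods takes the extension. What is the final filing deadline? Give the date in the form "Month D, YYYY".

2 months after November 25, 2033 falls in January 2034; the last day of that month is January 31, 2034.
January 31, 2034 (Tuesday) is already a business day.
Applying the 1 month extension: 1 month after January 31, 2034 is February 28, 2034 (day 31 does not exist in February, so the month's last day is used).
February 28, 2034 is a Tuesday and not a listed holiday, so it stands.
The final due date is February 28, 2034.

February 28, 2034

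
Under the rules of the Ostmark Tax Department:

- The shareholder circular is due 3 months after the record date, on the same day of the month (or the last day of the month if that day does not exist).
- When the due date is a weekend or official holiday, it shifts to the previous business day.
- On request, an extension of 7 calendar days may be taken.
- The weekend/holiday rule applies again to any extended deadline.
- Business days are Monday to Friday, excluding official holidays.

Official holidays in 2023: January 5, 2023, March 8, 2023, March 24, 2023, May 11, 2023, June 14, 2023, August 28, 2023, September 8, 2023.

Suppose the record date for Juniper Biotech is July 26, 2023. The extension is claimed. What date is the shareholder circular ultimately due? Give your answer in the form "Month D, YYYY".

Moving 3 months forward from July 26, 2023 on the corresponding day gives October 26, 2023.
October 26, 2023 is a Thursday and not a listed holiday, so it stands.
Applying the 7-calendar-day extension: October 26, 2023 + 7 days = November 2, 2023.
November 2, 2023 (Thursday) is already a business day.
Final deadline: November 2, 2023.

November 2, 2023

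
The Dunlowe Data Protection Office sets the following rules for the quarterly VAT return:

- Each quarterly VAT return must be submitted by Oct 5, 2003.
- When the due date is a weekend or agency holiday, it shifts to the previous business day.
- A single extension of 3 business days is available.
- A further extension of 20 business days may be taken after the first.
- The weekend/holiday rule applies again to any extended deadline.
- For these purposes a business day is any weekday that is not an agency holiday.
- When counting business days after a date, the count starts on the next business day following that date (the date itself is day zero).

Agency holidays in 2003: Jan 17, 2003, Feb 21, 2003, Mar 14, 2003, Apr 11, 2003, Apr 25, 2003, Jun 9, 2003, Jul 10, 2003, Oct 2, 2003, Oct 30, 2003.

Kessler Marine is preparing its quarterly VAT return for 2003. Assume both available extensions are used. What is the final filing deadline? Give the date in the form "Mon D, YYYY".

Nov 6, 2003

Start from the fixed due date, Oct 5, 2003.
Oct 5, 2003 is a Sunday; the preceding business day is Oct 3, 2003 (Friday).
Counting 3 further business days from Oct 3, 2003 reaches Oct 8, 2003.
Since Oct 8, 2003 is a Wednesday and not a holiday, the date is unchanged.
Counting 20 further business days from Oct 8, 2003 reaches Nov 6, 2003.
Nov 6, 2003 is a Thursday and not a listed holiday, so it stands.
So the filing is due Nov 6, 2003.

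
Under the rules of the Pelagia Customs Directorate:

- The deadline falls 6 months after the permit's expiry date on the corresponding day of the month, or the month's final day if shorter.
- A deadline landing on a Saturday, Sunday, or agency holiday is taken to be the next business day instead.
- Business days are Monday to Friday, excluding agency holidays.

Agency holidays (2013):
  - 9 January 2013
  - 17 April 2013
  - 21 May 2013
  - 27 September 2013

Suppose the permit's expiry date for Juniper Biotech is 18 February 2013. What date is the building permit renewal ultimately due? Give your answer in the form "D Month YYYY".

6 months from 18 February 2013 is 18 August 2013.
18 August 2013 is a Sunday; the next business day is 19 August 2013 (Monday).
The final due date is 19 August 2013.

19 August 2013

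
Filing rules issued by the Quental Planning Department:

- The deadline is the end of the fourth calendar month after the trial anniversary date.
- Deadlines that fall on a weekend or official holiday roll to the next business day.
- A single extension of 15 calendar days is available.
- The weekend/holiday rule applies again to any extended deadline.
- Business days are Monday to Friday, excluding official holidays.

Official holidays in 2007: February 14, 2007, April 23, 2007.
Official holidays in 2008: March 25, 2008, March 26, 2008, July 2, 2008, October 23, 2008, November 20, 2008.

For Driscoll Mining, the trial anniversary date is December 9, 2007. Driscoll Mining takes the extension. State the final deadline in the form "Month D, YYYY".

May 15, 2008

4 months after December 9, 2007 is April 2008; that month ends on April 30, 2008.
April 30, 2008 is a Wednesday and not a listed holiday, so it stands.
The 15-calendar-day extension moves the deadline from April 30, 2008 to May 15, 2008.
May 15, 2008 falls on a Thursday, which is a business day, so no adjustment is needed.
Final deadline: May 15, 2008.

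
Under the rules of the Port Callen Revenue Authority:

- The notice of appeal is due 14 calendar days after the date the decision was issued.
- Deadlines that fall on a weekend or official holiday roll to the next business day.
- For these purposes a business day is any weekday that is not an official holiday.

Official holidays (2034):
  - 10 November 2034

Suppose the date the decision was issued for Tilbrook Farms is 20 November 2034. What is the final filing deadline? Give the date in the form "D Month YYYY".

Trigger date 20 November 2034 + 14 calendar days = 4 December 2034.
4 December 2034 is a Monday and not a listed holiday, so it stands.
The final due date is 4 December 2034.

4 December 2034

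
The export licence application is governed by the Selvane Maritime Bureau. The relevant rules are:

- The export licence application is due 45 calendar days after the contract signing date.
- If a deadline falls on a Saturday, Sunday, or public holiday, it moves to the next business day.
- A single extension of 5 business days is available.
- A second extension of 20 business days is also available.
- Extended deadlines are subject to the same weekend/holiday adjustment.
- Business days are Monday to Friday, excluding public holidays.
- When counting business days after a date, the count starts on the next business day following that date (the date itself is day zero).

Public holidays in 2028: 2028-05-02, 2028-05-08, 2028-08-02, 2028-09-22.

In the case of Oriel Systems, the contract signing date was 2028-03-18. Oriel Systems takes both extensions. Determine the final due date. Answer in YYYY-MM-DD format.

45 calendar days after 2028-03-18 is 2028-05-02.
2028-05-02 is a listed holiday; the next business day is 2028-05-03 (Wednesday).
Applying the 5-business-day extension: 5 business days after 2028-05-03 is 2028-05-11.
2028-05-11 (Thursday) is already a business day.
The 20-business-day extension runs from 2028-05-11 to 2028-06-08.
Since 2028-06-08 is a Thursday and not a holiday, the date is unchanged.
So the filing is due 2028-06-08.

2028-06-08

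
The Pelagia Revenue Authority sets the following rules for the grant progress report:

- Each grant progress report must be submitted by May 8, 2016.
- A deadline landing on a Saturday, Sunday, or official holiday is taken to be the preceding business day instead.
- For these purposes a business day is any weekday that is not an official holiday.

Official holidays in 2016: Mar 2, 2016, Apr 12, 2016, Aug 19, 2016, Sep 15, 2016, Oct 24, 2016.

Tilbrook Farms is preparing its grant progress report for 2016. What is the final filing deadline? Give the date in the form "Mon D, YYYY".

Start from the fixed due date, May 8, 2016.
Because May 8, 2016 is a Sunday, the deadline becomes May 6, 2016 (Friday).
Final deadline: May 6, 2016.

May 6, 2016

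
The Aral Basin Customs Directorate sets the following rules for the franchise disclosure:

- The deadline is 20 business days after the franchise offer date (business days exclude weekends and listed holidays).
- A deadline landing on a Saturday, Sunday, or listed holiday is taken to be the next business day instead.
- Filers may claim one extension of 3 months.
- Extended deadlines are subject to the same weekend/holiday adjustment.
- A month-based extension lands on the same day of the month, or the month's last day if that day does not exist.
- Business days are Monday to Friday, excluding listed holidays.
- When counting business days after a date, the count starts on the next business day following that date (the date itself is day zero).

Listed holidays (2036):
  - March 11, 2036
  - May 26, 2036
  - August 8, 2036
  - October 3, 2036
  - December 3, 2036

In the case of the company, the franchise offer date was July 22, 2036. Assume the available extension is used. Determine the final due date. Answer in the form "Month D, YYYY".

Counting 20 business days after July 22, 2036 (skipping weekends and listed holidays) reaches August 20, 2036.
August 20, 2036 (Wednesday) is already a business day.
The 3 months extension carries August 20, 2036 to November 20, 2036.
November 20, 2036 falls on a Thursday, which is a business day, so no adjustment is needed.
Final deadline: November 20, 2036.

November 20, 2036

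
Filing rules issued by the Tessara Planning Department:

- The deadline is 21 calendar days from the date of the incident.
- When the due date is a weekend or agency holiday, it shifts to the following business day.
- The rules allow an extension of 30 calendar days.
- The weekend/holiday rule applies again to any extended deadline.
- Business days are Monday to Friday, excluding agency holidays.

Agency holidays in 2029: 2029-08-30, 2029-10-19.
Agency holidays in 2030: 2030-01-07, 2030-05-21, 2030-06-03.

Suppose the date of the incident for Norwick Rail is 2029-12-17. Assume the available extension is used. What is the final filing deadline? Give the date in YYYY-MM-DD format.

2030-02-07

Adding 21 calendar days to 2029-12-17 gives 2030-01-07.
2030-01-07 falls on a listed holiday. Rolling to the next business day gives 2030-01-08, a Tuesday.
Applying the 30-calendar-day extension: 2030-01-08 + 30 days = 2030-02-07.
2030-02-07 falls on a Thursday, which is a business day, so no adjustment is needed.
Final deadline: 2030-02-07.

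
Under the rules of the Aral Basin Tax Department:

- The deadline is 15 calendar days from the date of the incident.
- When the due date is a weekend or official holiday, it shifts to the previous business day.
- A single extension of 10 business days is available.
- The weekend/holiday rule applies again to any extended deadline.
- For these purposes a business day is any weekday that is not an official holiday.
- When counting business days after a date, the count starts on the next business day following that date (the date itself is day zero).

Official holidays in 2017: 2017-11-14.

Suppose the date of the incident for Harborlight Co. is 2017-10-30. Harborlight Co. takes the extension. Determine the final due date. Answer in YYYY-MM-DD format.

2017-11-28

From 2017-10-30, 15 calendar days later is 2017-11-14.
2017-11-14 falls on a listed holiday. Rolling to the preceding business day gives 2017-11-13, a Monday.
The 10-business-day extension runs from 2017-11-13 to 2017-11-28.
2017-11-28 (Tuesday) is already a business day.
So the filing is due 2017-11-28.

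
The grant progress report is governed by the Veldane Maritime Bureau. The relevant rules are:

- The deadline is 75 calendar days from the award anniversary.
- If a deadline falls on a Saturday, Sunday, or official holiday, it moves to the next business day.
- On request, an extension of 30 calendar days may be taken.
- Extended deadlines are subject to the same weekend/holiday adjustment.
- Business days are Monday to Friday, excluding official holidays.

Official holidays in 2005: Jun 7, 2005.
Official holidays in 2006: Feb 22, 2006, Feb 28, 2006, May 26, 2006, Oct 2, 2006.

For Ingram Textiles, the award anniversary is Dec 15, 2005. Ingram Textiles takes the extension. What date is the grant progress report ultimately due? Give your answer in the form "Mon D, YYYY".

From Dec 15, 2005, 75 calendar days later is Feb 28, 2006.
Feb 28, 2006 is a listed holiday; the next business day is Mar 1, 2006 (Wednesday).
Add the 30 calendar-day extension to Mar 1, 2006: Mar 31, 2006.
Mar 31, 2006 is a Friday and not a listed holiday, so it stands.
Deadline: Mar 31, 2006.

Mar 31, 2006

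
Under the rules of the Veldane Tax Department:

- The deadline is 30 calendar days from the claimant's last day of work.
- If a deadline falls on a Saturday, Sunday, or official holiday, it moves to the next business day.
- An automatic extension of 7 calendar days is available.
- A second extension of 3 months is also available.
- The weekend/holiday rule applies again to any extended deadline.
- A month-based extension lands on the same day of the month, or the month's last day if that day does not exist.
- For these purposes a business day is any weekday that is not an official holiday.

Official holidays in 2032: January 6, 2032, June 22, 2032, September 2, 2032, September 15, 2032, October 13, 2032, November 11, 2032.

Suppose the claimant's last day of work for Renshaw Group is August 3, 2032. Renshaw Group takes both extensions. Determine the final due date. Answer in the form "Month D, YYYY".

December 10, 2032

Trigger date August 3, 2032 + 30 calendar days = September 2, 2032.
September 2, 2032 is a listed holiday, so it moves to the next business day, September 3, 2032 (Friday).
Add the 7 calendar-day extension to September 3, 2032: September 10, 2032.
September 10, 2032 is a Friday and not a listed holiday, so it stands.
Add 3 months to September 10, 2032: December 10, 2032.
Since December 10, 2032 is a Friday and not a holiday, the date is unchanged.
So the filing is due December 10, 2032.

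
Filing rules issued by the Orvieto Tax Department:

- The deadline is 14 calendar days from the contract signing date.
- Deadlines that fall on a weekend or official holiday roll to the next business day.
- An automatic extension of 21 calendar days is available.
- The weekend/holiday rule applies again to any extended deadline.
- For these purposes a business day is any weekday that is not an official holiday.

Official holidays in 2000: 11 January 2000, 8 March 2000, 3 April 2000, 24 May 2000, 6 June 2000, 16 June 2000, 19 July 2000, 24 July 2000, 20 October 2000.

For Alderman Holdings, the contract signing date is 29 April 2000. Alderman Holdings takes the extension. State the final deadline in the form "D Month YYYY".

5 June 2000

14 calendar days after 29 April 2000 is 13 May 2000.
13 May 2000 falls on a Saturday. Rolling to the next business day gives 15 May 2000, a Monday.
With the 21-day extension, 15 May 2000 becomes 5 June 2000.
5 June 2000 is a Monday and not a listed holiday, so it stands.
Deadline: 5 June 2000.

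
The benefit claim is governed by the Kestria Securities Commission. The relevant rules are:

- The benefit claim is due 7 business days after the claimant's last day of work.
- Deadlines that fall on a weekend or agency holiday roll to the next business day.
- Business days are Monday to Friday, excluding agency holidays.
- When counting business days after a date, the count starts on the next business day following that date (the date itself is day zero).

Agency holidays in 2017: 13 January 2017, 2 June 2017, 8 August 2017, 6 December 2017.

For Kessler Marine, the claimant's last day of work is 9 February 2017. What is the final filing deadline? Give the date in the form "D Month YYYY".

20 February 2017

Starting the day after 9 February 2017 and counting 7 business days lands on 20 February 2017.
20 February 2017 (Monday) is already a business day.
So the filing is due 20 February 2017.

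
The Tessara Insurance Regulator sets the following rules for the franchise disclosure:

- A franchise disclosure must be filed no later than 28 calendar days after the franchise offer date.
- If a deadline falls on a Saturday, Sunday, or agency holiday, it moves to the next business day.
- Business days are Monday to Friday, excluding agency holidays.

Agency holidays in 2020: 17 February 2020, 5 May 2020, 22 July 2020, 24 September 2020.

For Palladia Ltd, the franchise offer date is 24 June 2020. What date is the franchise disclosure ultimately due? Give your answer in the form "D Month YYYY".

23 July 2020

From 24 June 2020, 28 calendar days later is 22 July 2020.
22 July 2020 is a listed holiday; the next business day is 23 July 2020 (Thursday).
The final due date is 23 July 2020.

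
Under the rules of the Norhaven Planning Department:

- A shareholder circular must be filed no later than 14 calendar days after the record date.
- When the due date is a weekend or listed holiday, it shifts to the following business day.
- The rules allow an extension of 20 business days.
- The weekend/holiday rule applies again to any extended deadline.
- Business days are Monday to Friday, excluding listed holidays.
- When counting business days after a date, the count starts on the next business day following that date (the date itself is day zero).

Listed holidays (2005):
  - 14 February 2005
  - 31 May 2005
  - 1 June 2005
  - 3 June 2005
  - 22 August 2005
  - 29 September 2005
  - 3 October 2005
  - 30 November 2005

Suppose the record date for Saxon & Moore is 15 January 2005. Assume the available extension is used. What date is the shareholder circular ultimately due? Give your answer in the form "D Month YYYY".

1 March 2005

14 calendar days after 15 January 2005 is 29 January 2005.
Because 29 January 2005 is a Saturday, the deadline becomes 31 January 2005 (Monday).
Counting 20 further business days from 31 January 2005 reaches 1 March 2005.
1 March 2005 (Tuesday) is already a business day.
So the filing is due 1 March 2005.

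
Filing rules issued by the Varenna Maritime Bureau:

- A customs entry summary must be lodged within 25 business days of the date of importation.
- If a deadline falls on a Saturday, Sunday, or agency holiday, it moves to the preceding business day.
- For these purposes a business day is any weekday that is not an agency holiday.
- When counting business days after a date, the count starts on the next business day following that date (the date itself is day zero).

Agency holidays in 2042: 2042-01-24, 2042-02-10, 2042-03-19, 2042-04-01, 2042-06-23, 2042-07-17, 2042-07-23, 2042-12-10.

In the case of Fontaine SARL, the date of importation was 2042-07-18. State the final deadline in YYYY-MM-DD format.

2042-08-25

25 business days after 2042-07-18, excluding weekends and holidays, is 2042-08-25.
2042-08-25 is a Monday and not a listed holiday, so it stands.
Final deadline: 2042-08-25.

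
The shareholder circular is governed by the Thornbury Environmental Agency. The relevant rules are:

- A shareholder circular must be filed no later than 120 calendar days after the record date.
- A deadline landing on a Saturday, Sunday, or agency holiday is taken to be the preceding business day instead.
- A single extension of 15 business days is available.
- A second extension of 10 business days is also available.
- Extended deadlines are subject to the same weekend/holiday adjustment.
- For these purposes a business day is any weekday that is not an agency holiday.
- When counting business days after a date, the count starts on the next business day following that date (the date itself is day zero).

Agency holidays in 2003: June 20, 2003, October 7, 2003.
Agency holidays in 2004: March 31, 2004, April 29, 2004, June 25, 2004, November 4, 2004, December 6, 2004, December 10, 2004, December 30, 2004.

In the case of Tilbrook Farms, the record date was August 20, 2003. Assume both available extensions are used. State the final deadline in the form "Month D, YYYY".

Trigger date August 20, 2003 + 120 calendar days = December 18, 2003.
December 18, 2003 (Thursday) is already a business day.
Applying the 15-business-day extension: 15 business days after December 18, 2003 is January 8, 2004.
Since January 8, 2004 is a Thursday and not a holiday, the date is unchanged.
Applying the 10-business-day extension: 10 business days after January 8, 2004 is January 22, 2004.
January 22, 2004 falls on a Thursday, which is a business day, so no adjustment is needed.
Deadline: January 22, 2004.

January 22, 2004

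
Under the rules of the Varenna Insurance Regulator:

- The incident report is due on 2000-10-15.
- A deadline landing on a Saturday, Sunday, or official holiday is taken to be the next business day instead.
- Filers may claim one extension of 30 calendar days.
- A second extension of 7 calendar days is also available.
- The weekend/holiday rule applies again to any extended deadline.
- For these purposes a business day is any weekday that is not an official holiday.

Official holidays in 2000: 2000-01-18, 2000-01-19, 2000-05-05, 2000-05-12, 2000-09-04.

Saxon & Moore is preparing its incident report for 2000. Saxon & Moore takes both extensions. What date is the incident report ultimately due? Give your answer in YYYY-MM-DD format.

2000-11-22

The stated deadline is 2000-10-15.
2000-10-15 is a Sunday, so it moves to the next business day, 2000-10-16 (Monday).
The 30-calendar-day extension moves the deadline from 2000-10-16 to 2000-11-15.
2000-11-15 falls on a Wednesday, which is a business day, so no adjustment is needed.
Applying the 7-calendar-day extension: 2000-11-15 + 7 days = 2000-11-22.
2000-11-22 is a Wednesday and not a listed holiday, so it stands.
So the filing is due 2000-11-22.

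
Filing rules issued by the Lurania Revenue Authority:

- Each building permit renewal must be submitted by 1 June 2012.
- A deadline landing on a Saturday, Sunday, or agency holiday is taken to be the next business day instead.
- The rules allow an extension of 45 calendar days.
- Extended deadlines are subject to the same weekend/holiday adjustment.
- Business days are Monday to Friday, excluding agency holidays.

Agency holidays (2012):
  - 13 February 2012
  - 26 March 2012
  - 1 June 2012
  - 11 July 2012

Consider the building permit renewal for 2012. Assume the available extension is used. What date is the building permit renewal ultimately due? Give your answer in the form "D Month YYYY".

The stated deadline is 1 June 2012.
1 June 2012 is a listed holiday, so it moves to the next business day, 4 June 2012 (Monday).
Add the 45 calendar-day extension to 4 June 2012: 19 July 2012.
19 July 2012 (Thursday) is already a business day.
The final due date is 19 July 2012.

19 July 2012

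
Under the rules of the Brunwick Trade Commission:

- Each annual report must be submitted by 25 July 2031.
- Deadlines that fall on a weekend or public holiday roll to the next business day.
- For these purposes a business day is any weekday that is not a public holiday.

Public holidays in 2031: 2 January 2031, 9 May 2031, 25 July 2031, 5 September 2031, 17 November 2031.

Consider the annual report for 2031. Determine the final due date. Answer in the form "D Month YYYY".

The statutory due date is 25 July 2031.
25 July 2031 is a listed holiday, so it moves to the next business day, 28 July 2031 (Monday).
The final due date is 28 July 2031.

28 July 2031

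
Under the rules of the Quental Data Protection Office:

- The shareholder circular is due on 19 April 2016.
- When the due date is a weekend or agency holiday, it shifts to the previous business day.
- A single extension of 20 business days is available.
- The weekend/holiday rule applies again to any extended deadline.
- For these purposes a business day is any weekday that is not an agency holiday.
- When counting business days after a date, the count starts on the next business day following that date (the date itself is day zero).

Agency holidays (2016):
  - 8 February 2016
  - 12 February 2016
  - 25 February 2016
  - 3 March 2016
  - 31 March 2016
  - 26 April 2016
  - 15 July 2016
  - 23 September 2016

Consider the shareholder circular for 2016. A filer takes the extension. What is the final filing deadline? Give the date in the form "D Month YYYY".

18 May 2016

The stated deadline is 19 April 2016.
19 April 2016 is a Tuesday and not a listed holiday, so it stands.
Applying the 20-business-day extension: 20 business days after 19 April 2016 is 18 May 2016.
Since 18 May 2016 is a Wednesday and not a holiday, the date is unchanged.
So the filing is due 18 May 2016.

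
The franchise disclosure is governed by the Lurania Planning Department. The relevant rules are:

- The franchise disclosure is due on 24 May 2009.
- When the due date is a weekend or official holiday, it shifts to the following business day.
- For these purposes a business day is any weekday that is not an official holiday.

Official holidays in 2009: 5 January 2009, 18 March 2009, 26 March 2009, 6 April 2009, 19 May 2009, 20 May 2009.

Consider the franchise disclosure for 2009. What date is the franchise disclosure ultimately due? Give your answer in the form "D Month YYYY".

25 May 2009

Start from the fixed due date, 24 May 2009.
24 May 2009 is a Sunday; the next business day is 25 May 2009 (Monday).
The final due date is 25 May 2009.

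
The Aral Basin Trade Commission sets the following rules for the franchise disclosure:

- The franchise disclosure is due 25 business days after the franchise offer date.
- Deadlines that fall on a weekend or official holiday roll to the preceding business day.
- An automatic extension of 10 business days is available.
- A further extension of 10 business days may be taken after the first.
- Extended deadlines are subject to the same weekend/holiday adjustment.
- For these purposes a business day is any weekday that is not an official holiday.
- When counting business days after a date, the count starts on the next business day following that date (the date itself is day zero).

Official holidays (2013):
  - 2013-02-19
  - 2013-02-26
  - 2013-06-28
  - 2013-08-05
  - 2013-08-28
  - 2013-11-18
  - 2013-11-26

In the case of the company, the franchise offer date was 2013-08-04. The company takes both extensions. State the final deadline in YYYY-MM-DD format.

Starting the day after 2013-08-04 and counting 25 business days lands on 2013-09-10.
2013-09-10 (Tuesday) is already a business day.
Counting 10 further business days from 2013-09-10 reaches 2013-09-24.
Since 2013-09-24 is a Tuesday and not a holiday, the date is unchanged.
Applying the 10-business-day extension: 10 business days after 2013-09-24 is 2013-10-08.
2013-10-08 is a Tuesday and not a listed holiday, so it stands.
So the filing is due 2013-10-08.

2013-10-08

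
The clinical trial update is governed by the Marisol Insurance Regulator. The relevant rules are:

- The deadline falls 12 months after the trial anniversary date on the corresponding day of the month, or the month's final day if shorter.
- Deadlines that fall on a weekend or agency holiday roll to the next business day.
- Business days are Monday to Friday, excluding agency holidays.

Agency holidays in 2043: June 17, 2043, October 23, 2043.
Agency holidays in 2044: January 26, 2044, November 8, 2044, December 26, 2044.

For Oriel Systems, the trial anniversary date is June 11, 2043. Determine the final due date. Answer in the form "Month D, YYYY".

12 months after June 11, 2043, on the same day of the month, is June 11, 2044.
June 11, 2044 is a Saturday, so it moves to the next business day, June 13, 2044 (Monday).
Deadline: June 13, 2044.

June 13, 2044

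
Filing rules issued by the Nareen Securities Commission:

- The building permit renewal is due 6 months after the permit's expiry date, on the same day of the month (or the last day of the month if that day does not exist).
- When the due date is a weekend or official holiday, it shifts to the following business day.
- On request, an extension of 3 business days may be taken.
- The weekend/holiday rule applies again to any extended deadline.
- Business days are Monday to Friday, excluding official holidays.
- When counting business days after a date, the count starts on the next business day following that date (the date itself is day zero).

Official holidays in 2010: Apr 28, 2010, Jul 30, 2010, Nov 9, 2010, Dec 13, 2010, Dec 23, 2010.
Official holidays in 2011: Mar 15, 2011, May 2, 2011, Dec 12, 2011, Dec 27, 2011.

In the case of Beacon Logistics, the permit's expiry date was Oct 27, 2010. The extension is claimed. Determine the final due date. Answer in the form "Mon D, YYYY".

6 months from Oct 27, 2010 is Apr 27, 2011.
Apr 27, 2011 is a Wednesday and not a listed holiday, so it stands.
Counting 3 further business days from Apr 27, 2011 reaches May 3, 2011.
May 3, 2011 (Tuesday) is already a business day.
So the filing is due May 3, 2011.

May 3, 2011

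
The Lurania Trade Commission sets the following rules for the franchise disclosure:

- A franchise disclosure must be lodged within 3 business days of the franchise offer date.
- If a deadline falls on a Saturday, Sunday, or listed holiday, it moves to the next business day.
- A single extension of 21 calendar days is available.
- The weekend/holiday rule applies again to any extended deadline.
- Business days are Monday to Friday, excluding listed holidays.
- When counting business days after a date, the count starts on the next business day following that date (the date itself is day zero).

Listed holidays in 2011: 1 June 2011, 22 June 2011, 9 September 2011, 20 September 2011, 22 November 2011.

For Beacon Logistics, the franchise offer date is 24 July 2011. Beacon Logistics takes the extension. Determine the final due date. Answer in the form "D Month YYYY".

Counting 3 business days after 24 July 2011 (skipping weekends and listed holidays) reaches 27 July 2011.
27 July 2011 (Wednesday) is already a business day.
Applying the 21-calendar-day extension: 27 July 2011 + 21 days = 17 August 2011.
17 August 2011 falls on a Wednesday, which is a business day, so no adjustment is needed.
The final due date is 17 August 2011.

17 August 2011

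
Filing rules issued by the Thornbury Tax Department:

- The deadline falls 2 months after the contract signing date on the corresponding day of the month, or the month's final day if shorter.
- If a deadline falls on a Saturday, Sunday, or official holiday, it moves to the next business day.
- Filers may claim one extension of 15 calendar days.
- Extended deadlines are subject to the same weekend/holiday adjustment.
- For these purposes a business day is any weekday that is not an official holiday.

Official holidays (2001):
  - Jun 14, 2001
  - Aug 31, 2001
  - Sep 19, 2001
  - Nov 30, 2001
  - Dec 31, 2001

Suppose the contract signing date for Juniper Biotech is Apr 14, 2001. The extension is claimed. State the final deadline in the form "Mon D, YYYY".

Jul 2, 2001

2 months after Apr 14, 2001, on the same day of the month, is Jun 14, 2001.
Jun 14, 2001 is a listed holiday; the next business day is Jun 15, 2001 (Friday).
With the 15-day extension, Jun 15, 2001 becomes Jun 30, 2001.
Because Jun 30, 2001 is a Saturday, the deadline becomes Jul 2, 2001 (Monday).
The final due date is Jul 2, 2001.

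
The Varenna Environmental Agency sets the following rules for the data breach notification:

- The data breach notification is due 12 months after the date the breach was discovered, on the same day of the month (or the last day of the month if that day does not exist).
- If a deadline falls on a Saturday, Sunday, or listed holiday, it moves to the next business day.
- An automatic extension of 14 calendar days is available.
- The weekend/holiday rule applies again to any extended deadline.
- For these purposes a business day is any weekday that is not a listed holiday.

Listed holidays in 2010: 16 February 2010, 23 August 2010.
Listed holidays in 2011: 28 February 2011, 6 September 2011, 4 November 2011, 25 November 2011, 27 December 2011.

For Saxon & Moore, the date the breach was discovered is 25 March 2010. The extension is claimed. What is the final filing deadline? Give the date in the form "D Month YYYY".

8 April 2011

12 months after 25 March 2010, on the same day of the month, is 25 March 2011.
25 March 2011 (Friday) is already a business day.
Add the 14 calendar-day extension to 25 March 2011: 8 April 2011.
8 April 2011 falls on a Friday, which is a business day, so no adjustment is needed.
So the filing is due 8 April 2011.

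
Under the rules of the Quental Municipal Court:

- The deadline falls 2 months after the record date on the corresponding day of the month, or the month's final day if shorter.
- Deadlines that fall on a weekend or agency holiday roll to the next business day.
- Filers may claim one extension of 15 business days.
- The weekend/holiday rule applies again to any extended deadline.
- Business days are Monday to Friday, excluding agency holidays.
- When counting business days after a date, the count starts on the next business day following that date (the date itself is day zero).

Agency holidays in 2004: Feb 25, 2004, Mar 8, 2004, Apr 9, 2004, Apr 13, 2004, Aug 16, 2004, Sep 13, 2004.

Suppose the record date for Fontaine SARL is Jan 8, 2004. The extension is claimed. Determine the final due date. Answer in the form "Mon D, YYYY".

2 months from Jan 8, 2004 is Mar 8, 2004.
Mar 8, 2004 is a listed holiday, so it moves to the next business day, Mar 9, 2004 (Tuesday).
Applying the 15-business-day extension: 15 business days after Mar 9, 2004 is Mar 30, 2004.
Since Mar 30, 2004 is a Tuesday and not a holiday, the date is unchanged.
The final due date is Mar 30, 2004.

Mar 30, 2004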